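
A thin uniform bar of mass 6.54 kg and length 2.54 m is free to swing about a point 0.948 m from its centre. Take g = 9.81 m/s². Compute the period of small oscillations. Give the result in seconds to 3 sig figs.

2.47 s

For a physical pendulum T = 2π√(I/(mgd)), with d = 0.9480 m from pivot to centre of mass.
I_cm = mL²/12 = 6.54 × 2.54²/12 = 3.516 kg·m²; I = I_cm + md² = 3.516 + 6.54 × 0.9480² = 9.394 kg·m².
T = 2π√(9.394/(6.54 × 9.81 × 0.9480)) = 2.47 s.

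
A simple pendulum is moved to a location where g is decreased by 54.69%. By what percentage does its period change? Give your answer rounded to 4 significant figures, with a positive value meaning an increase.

T ∝ 1/√g, so T'/T = 1/√(0.45310) = 1.4856.
Percentage change in T = (1.4856 − 1) × 100% = 48.56%.

48.56%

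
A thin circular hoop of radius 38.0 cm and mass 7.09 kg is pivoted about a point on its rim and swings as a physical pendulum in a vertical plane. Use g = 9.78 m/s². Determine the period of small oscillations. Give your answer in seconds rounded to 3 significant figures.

I_cm = mr² = 1.024 kg·m². The pivot is at distance d = 0.380 m from the centre of mass.
By the parallel-axis theorem, I = I_cm + md² = 1.024 + 1.024 = 2.048 kg·m².
T = 2π√(I/(mgd)) = 2π√(2.048/(7.09 × 9.78 × 0.380)) = 1.75 s.

1.75 s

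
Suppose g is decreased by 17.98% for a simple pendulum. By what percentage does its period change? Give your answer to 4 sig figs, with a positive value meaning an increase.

T ∝ 1/√g, so T'/T = 1/√(0.82020) = 1.1042.
Percentage change in T = (1.1042 − 1) × 100% = 10.42%.

10.42%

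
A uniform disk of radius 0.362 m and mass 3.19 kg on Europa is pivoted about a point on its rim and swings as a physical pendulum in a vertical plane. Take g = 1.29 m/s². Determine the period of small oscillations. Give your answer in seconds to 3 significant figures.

4.08 s

I_cm = ½mr² = 0.2090 kg·m². The pivot is at distance d = 0.362 m from the centre of mass.
By the parallel-axis theorem, I = I_cm + md² = 0.2090 + 0.4180 = 0.6270 kg·m².
T = 2π√(I/(mgd)) = 2π√(0.6270/(3.19 × 1.29 × 0.362)) = 4.08 s.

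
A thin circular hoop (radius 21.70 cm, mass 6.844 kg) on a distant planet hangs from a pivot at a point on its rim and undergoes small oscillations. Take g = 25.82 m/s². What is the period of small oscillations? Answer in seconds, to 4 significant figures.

I_cm = mr² = 0.32228 kg·m². The pivot is at distance d = 0.2170 m from the centre of mass.
By the parallel-axis theorem, I = I_cm + md² = 0.32228 + 0.32228 = 0.64455 kg·m².
T = 2π√(I/(mgd)) = 2π√(0.64455/(6.844 × 25.82 × 0.2170)) = 0.8146 s.

0.8146 s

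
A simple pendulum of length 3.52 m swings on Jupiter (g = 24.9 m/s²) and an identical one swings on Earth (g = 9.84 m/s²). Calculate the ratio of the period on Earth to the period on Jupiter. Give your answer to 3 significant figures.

1.59

T ∝ 1/√g, so T₂/T₁ = √(g₁/g₂) = √(24.9/9.84) = 1.59.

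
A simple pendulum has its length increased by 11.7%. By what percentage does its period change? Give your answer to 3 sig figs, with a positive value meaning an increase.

5.69%

T ∝ √L, so T'/T = √(1.117) = 1.057.
Percentage change in T = (1.057 − 1) × 100% = 5.69%.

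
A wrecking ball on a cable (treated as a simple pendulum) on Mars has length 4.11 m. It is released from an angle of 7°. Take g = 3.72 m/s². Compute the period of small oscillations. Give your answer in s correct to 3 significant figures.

6.60 s

T = 2π√(L/g) = 2π√(4.11/3.72) = 2π × 1.051 = 6.60 s.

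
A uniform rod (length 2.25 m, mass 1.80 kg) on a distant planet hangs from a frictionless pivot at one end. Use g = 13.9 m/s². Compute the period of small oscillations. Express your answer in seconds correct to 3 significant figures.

For a physical pendulum T = 2π√(I/(mgd)), with d = 1.125 m from pivot to centre of mass.
I_cm = mL²/12 = 1.80 × 2.25²/12 = 0.7594 kg·m²; I = I_cm + md² = 0.7594 + 1.80 × 1.125² = 3.038 kg·m².
T = 2π√(3.038/(1.80 × 13.9 × 1.125)) = 2.06 s.

2.06 s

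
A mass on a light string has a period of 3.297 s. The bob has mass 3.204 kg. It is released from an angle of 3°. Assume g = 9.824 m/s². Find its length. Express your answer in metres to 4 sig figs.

2.705 m

From T = 2π√(L/g), L = gT²/(4π²) = 9.824 × 3.2970²/(4π²) = 2.705 m.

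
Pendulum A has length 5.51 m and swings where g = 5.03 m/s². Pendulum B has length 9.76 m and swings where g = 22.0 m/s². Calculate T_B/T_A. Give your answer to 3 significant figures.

T = 2π√(L/g), so T_B/T_A = √((L_B/g_B)/(L_A/g_A)) = √((9.76/22.0)/(5.51/5.03)) = 0.636.

0.636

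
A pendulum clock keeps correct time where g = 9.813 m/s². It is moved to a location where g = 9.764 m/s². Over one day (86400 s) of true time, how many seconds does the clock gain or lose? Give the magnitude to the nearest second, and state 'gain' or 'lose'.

lose 216 s

The clock's period scales as T ∝ 1/√g, so T'/T = √(9.813/9.764) = 1.00251.
In 86400 s of true time the clock registers 86400/1.00251 = 86184.0 s, so it loses 216 s.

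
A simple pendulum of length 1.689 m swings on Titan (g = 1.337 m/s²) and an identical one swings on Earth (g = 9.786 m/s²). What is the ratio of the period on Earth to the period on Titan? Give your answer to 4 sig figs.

T ∝ 1/√g, so T₂/T₁ = √(g₁/g₂) = √(1.337/9.786) = 0.3696.

0.3696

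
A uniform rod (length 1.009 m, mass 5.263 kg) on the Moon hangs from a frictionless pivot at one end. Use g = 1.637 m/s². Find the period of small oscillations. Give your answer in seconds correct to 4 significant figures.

For a physical pendulum T = 2π√(I/(mgd)), with d = 0.50450 m from pivot to centre of mass.
I_cm = mL²/12 = 5.263 × 1.009²/12 = 0.44651 kg·m²; I = I_cm + md² = 0.44651 + 5.263 × 0.50450² = 1.7861 kg·m².
T = 2π√(1.7861/(5.263 × 1.637 × 0.50450)) = 4.028 s.

4.028 s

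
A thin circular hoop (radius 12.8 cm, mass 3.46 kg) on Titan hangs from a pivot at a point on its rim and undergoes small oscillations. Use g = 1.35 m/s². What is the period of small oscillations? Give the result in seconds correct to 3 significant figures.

2.74 s

I_cm = mr² = 0.05669 kg·m². The pivot is at distance d = 0.128 m from the centre of mass.
By the parallel-axis theorem, I = I_cm + md² = 0.05669 + 0.05669 = 0.1134 kg·m².
T = 2π√(I/(mgd)) = 2π√(0.1134/(3.46 × 1.35 × 0.128)) = 2.74 s.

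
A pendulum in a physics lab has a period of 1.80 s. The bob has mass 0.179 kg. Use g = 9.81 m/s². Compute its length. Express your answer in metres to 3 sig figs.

From T = 2π√(L/g), L = gT²/(4π²) = 9.81 × 1.800²/(4π²) = 0.805 m.

0.805 m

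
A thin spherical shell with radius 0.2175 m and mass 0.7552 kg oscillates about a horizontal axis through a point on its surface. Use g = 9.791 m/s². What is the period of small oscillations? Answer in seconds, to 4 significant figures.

1.209 s

I_cm = (2/3)mr² = 0.023817 kg·m². The pivot is at distance d = 0.2175 m from the centre of mass.
By the parallel-axis theorem, I = I_cm + md² = 0.023817 + 0.035726 = 0.059543 kg·m².
T = 2π√(I/(mgd)) = 2π√(0.059543/(0.7552 × 9.791 × 0.2175)) = 1.209 s.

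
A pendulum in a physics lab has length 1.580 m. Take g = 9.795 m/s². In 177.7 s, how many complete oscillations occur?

T = 2π√(L/g) = 2π√(1.580/9.795) = 2.5235 s.
Number of complete oscillations = ⌊177.7/2.5235⌋ = ⌊70.418⌋ = 70.

70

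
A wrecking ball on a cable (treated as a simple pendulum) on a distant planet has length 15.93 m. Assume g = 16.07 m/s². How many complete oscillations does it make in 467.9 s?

T = 2π√(L/g) = 2π√(15.93/16.07) = 6.2558 s.
Number of complete oscillations = ⌊467.9/6.2558⌋ = ⌊74.795⌋ = 74.

74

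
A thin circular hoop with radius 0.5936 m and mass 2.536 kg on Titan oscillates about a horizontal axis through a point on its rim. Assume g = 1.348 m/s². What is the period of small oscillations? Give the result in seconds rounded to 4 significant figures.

I_cm = mr² = 0.89359 kg·m². The pivot is at distance d = 0.5936 m from the centre of mass.
By the parallel-axis theorem, I = I_cm + md² = 0.89359 + 0.89359 = 1.7872 kg·m².
T = 2π√(I/(mgd)) = 2π√(1.7872/(2.536 × 1.348 × 0.5936)) = 5.897 s.

5.897 s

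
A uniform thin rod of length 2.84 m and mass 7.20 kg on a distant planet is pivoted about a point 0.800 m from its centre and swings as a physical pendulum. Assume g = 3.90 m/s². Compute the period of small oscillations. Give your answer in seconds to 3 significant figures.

For a physical pendulum T = 2π√(I/(mgd)), with d = 0.8000 m from pivot to centre of mass.
I_cm = mL²/12 = 7.20 × 2.84²/12 = 4.839 kg·m²; I = I_cm + md² = 4.839 + 7.20 × 0.8000² = 9.447 kg·m².
T = 2π√(9.447/(7.20 × 3.90 × 0.8000)) = 4.07 s.

4.07 s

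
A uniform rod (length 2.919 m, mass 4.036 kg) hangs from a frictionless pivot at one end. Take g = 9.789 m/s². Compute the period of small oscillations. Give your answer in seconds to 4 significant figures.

2.801 s

For a physical pendulum T = 2π√(I/(mgd)), with d = 1.4595 m from pivot to centre of mass.
I_cm = mL²/12 = 4.036 × 2.919²/12 = 2.8657 kg·m²; I = I_cm + md² = 2.8657 + 4.036 × 1.4595² = 11.463 kg·m².
T = 2π√(11.463/(4.036 × 9.789 × 1.4595)) = 2.801 s.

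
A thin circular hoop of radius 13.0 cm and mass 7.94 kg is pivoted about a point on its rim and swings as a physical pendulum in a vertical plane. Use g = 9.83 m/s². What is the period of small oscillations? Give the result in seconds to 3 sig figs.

1.02 s

I_cm = mr² = 0.1342 kg·m². The pivot is at distance d = 0.130 m from the centre of mass.
By the parallel-axis theorem, I = I_cm + md² = 0.1342 + 0.1342 = 0.2684 kg·m².
T = 2π√(I/(mgd)) = 2π√(0.2684/(7.94 × 9.83 × 0.130)) = 1.02 s.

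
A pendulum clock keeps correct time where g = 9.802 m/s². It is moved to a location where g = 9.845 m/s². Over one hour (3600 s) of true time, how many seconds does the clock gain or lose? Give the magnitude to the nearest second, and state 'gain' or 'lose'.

gain 8 s

The clock's period scales as T ∝ 1/√g, so T'/T = √(9.802/9.845) = 0.997814.
In 3600 s of true time the clock registers 3600/0.997814 = 3607.9 s, so it gains 8 s.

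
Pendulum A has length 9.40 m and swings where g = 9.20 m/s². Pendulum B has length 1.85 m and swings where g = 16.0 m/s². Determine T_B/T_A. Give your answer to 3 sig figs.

0.336

T = 2π√(L/g), so T_B/T_A = √((L_B/g_B)/(L_A/g_A)) = √((1.85/16.0)/(9.40/9.20)) = 0.336.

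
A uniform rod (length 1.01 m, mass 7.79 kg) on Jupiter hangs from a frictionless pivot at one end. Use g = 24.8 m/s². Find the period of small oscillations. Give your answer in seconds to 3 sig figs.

For a physical pendulum T = 2π√(I/(mgd)), with d = 0.5050 m from pivot to centre of mass.
I_cm = mL²/12 = 7.79 × 1.01²/12 = 0.6622 kg·m²; I = I_cm + md² = 0.6622 + 7.79 × 0.5050² = 2.649 kg·m².
T = 2π√(2.649/(7.79 × 24.8 × 0.5050)) = 1.04 s.

1.04 s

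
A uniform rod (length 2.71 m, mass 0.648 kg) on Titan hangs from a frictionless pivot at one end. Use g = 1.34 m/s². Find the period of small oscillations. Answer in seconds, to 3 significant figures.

7.30 s

For a physical pendulum T = 2π√(I/(mgd)), with d = 1.355 m from pivot to centre of mass.
I_cm = mL²/12 = 0.648 × 2.71²/12 = 0.3966 kg·m²; I = I_cm + md² = 0.3966 + 0.648 × 1.355² = 1.586 kg·m².
T = 2π√(1.586/(0.648 × 1.34 × 1.355)) = 7.30 s.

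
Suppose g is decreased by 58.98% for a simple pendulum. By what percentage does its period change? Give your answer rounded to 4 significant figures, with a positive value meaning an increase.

T ∝ 1/√g, so T'/T = 1/√(0.41020) = 1.5614.
Percentage change in T = (1.5614 − 1) × 100% = 56.14%.

56.14%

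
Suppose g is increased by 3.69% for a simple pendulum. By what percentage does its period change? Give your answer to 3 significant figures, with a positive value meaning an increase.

-1.80%

T ∝ 1/√g, so T'/T = 1/√(1.037) = 0.9820.
Percentage change in T = (0.9820 − 1) × 100% = -1.80%.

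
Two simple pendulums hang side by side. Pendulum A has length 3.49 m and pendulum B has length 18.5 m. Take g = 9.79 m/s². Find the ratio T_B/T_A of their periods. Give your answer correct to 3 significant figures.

T ∝ √L, so T_B/T_A = √(L_B/L_A) = √(18.5/3.49) = 2.30.

2.30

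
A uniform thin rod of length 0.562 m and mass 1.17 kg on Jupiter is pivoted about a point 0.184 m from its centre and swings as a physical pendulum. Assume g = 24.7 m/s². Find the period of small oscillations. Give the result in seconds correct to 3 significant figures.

For a physical pendulum T = 2π√(I/(mgd)), with d = 0.1840 m from pivot to centre of mass.
I_cm = mL²/12 = 1.17 × 0.562²/12 = 0.03079 kg·m²; I = I_cm + md² = 0.03079 + 1.17 × 0.1840² = 0.07041 kg·m².
T = 2π√(0.07041/(1.17 × 24.7 × 0.1840)) = 0.723 s.

0.723 s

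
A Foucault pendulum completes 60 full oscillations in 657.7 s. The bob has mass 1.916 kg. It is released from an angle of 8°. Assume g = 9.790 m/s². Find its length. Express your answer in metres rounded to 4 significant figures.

29.80 m

T = 657.7/60 = 10.962 s.
From T = 2π√(L/g), L = gT²/(4π²) = 9.790 × 10.962²/(4π²) = 29.80 m.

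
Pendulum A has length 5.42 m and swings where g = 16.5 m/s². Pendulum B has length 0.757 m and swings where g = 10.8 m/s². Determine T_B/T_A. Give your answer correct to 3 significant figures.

0.462

T = 2π√(L/g), so T_B/T_A = √((L_B/g_B)/(L_A/g_A)) = √((0.757/10.8)/(5.42/16.5)) = 0.462.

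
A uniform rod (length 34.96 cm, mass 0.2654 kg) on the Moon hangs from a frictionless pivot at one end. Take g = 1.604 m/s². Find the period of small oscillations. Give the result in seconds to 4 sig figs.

For a physical pendulum T = 2π√(I/(mgd)), with d = 0.17480 m from pivot to centre of mass.
I_cm = mL²/12 = 0.2654 × 0.3496²/12 = 0.0027031 kg·m²; I = I_cm + md² = 0.0027031 + 0.2654 × 0.17480² = 0.010812 kg·m².
T = 2π√(0.010812/(0.2654 × 1.604 × 0.17480)) = 2.395 s.

2.395 s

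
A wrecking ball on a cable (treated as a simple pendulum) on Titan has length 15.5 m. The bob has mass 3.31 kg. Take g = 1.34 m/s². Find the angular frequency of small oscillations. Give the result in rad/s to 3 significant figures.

0.294 rad/s

ω = √(g/L) = √(1.34/15.5) = 0.294 rad/s.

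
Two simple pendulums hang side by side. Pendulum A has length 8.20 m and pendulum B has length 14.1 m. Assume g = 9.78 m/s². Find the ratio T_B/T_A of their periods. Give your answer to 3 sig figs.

1.31

T ∝ √L, so T_B/T_A = √(L_B/L_A) = √(14.1/8.20) = 1.31.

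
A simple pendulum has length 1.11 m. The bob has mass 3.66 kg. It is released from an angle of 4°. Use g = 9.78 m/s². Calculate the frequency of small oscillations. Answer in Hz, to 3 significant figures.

0.472 Hz

T = 2π√(L/g) = 2π√(1.11/9.78) = 2.117 s, so f = 1/T = 0.472 Hz.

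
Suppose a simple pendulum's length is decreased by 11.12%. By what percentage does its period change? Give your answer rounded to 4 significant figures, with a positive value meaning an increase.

T ∝ √L, so T'/T = √(0.88880) = 0.94276.
Percentage change in T = (0.94276 − 1) × 100% = -5.724%.

-5.724%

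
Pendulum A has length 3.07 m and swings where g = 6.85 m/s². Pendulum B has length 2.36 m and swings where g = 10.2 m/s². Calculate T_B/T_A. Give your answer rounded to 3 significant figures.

T = 2π√(L/g), so T_B/T_A = √((L_B/g_B)/(L_A/g_A)) = √((2.36/10.2)/(3.07/6.85)) = 0.719.

0.719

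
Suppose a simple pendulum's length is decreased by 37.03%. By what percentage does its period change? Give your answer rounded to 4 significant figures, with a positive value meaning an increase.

-20.65%

T ∝ √L, so T'/T = √(0.62970) = 0.79354.
Percentage change in T = (0.79354 − 1) × 100% = -20.65%.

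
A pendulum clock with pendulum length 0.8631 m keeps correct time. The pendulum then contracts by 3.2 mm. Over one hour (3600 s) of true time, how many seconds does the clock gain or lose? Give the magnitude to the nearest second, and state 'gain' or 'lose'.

gain 7 s

T ∝ √L, so T'/T = √(0.85990/0.8631) = 0.998144.
In 3600 s of true time the clock registers 3600/0.998144 = 3606.7 s, so it gains 7 s.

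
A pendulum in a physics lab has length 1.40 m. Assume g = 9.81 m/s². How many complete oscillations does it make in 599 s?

252

T = 2π√(L/g) = 2π√(1.40/9.81) = 2.374 s.
Number of complete oscillations = ⌊599/2.374⌋ = ⌊252.4⌋ = 252.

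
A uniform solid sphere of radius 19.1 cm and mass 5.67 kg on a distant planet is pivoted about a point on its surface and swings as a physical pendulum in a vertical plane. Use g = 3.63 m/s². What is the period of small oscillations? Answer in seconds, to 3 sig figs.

1.71 s

I_cm = (2/5)mr² = 0.08274 kg·m². The pivot is at distance d = 0.191 m from the centre of mass.
By the parallel-axis theorem, I = I_cm + md² = 0.08274 + 0.2068 = 0.2896 kg·m².
T = 2π√(I/(mgd)) = 2π√(0.2896/(5.67 × 3.63 × 0.191)) = 1.71 s.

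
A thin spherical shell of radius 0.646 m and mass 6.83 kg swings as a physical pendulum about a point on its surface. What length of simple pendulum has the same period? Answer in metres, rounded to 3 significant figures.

The equivalent simple-pendulum length is L_eq = I/(md), where I is about the pivot and d = 0.6460 m.
I_cm = (2/3)mR² = 1.900 kg·m², so I = I_cm + md² = 1.900 + 2.850 = 4.750 kg·m².
L_eq = 4.750/(6.83 × 0.6460) = 1.08 m.

1.08 m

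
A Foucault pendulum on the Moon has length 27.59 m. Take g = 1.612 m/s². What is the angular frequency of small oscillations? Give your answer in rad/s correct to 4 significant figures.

ω = √(g/L) = √(1.612/27.59) = 0.2417 rad/s.

0.2417 rad/s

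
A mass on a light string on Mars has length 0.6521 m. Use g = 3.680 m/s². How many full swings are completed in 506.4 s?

T = 2π√(L/g) = 2π√(0.6521/3.680) = 2.6449 s.
Number of complete oscillations = ⌊506.4/2.6449⌋ = ⌊191.46⌋ = 191.

191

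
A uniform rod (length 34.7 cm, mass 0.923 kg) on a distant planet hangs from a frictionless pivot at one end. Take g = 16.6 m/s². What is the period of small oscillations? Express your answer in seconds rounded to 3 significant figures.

0.742 s

For a physical pendulum T = 2π√(I/(mgd)), with d = 0.1735 m from pivot to centre of mass.
I_cm = mL²/12 = 0.923 × 0.347²/12 = 0.009261 kg·m²; I = I_cm + md² = 0.009261 + 0.923 × 0.1735² = 0.03705 kg·m².
T = 2π√(0.03705/(0.923 × 16.6 × 0.1735)) = 0.742 s.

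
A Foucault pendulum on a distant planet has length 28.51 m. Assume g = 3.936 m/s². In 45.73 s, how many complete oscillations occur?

2

T = 2π√(L/g) = 2π√(28.51/3.936) = 16.910 s.
Number of complete oscillations = ⌊45.73/16.910⌋ = ⌊2.7043⌋ = 2.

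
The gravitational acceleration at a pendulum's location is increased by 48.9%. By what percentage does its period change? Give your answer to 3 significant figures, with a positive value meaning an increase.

T ∝ 1/√g, so T'/T = 1/√(1.489) = 0.8195.
Percentage change in T = (0.8195 − 1) × 100% = -18.0%.

-18.0%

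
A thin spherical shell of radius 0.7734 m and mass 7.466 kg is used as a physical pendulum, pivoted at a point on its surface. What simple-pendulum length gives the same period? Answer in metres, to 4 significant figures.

The equivalent simple-pendulum length is L_eq = I/(md), where I is about the pivot and d = 0.77340 m.
I_cm = (2/3)mR² = 2.9772 kg·m², so I = I_cm + md² = 2.9772 + 4.4658 = 7.4429 kg·m².
L_eq = 7.4429/(7.466 × 0.77340) = 1.289 m.

1.289 m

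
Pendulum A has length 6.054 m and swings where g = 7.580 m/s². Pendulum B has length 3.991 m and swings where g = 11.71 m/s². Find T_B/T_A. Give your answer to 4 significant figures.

0.6532

T = 2π√(L/g), so T_B/T_A = √((L_B/g_B)/(L_A/g_A)) = √((3.991/11.71)/(6.054/7.580)) = 0.6532.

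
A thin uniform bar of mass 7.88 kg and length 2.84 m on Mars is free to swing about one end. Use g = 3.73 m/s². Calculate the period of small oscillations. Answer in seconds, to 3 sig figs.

4.48 s

For a physical pendulum T = 2π√(I/(mgd)), with d = 1.420 m from pivot to centre of mass.
I_cm = mL²/12 = 7.88 × 2.84²/12 = 5.296 kg·m²; I = I_cm + md² = 5.296 + 7.88 × 1.420² = 21.19 kg·m².
T = 2π√(21.19/(7.88 × 3.73 × 1.420)) = 4.48 s.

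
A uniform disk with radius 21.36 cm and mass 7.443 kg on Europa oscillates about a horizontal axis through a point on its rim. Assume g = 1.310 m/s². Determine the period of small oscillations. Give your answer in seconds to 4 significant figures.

3.107 s

I_cm = ½mr² = 0.16979 kg·m². The pivot is at distance d = 0.2136 m from the centre of mass.
By the parallel-axis theorem, I = I_cm + md² = 0.16979 + 0.33959 = 0.50938 kg·m².
T = 2π√(I/(mgd)) = 2π√(0.50938/(7.443 × 1.310 × 0.2136)) = 3.107 s.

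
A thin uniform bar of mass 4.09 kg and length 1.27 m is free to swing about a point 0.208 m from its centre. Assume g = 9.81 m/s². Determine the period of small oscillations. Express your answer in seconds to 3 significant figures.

1.85 s

For a physical pendulum T = 2π√(I/(mgd)), with d = 0.2080 m from pivot to centre of mass.
I_cm = mL²/12 = 4.09 × 1.27²/12 = 0.5497 kg·m²; I = I_cm + md² = 0.5497 + 4.09 × 0.2080² = 0.7267 kg·m².
T = 2π√(0.7267/(4.09 × 9.81 × 0.2080)) = 1.85 s.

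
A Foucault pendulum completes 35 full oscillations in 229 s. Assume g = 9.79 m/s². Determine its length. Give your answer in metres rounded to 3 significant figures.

T = 229/35 = 6.543 s.
From T = 2π√(L/g), L = gT²/(4π²) = 9.79 × 6.543²/(4π²) = 10.6 m.

10.6 m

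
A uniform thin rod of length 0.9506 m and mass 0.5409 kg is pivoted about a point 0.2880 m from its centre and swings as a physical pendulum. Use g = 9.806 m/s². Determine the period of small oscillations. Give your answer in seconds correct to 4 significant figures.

For a physical pendulum T = 2π√(I/(mgd)), with d = 0.28800 m from pivot to centre of mass.
I_cm = mL²/12 = 0.5409 × 0.9506²/12 = 0.040732 kg·m²; I = I_cm + md² = 0.040732 + 0.5409 × 0.28800² = 0.085596 kg·m².
T = 2π√(0.085596/(0.5409 × 9.806 × 0.28800)) = 1.487 s.

1.487 s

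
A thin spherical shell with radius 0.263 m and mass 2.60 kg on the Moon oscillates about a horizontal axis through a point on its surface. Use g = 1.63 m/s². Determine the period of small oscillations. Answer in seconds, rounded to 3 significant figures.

3.26 s

I_cm = (2/3)mr² = 0.1199 kg·m². The pivot is at distance d = 0.263 m from the centre of mass.
By the parallel-axis theorem, I = I_cm + md² = 0.1199 + 0.1798 = 0.2997 kg·m².
T = 2π√(I/(mgd)) = 2π√(0.2997/(2.60 × 1.63 × 0.263)) = 3.26 s.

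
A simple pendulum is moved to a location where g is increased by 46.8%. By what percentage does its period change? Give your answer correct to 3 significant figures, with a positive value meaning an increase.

-17.5%

T ∝ 1/√g, so T'/T = 1/√(1.468) = 0.8253.
Percentage change in T = (0.8253 − 1) × 100% = -17.5%.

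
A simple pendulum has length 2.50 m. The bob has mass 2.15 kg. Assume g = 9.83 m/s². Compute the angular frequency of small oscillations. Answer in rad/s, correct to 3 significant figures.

ω = √(g/L) = √(9.83/2.50) = 1.98 rad/s.

1.98 rad/s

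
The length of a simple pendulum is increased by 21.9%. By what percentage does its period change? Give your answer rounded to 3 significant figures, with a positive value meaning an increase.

10.4%

T ∝ √L, so T'/T = √(1.219) = 1.104.
Percentage change in T = (1.104 − 1) × 100% = 10.4%.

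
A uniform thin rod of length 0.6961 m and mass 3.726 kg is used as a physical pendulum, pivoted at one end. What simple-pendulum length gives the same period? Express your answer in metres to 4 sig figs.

0.4641 m

The equivalent simple-pendulum length is L_eq = I/(md), where I is about the pivot and d = 0.34805 m.
I_cm = (1/12)mL² = 0.15045 kg·m², so I = I_cm + md² = 0.15045 + 0.45136 = 0.60182 kg·m².
L_eq = 0.60182/(3.726 × 0.34805) = 0.4641 m.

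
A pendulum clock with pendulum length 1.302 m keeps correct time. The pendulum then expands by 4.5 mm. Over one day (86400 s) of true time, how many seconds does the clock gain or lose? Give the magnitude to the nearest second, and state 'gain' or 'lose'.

T ∝ √L, so T'/T = √(1.30650/1.302) = 1.00173.
In 86400 s of true time the clock registers 86400/1.00173 = 86251.1 s, so it loses 149 s.

lose 149 s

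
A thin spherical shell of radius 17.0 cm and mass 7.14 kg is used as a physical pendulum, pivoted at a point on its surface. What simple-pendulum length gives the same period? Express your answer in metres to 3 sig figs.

0.283 m

The equivalent simple-pendulum length is L_eq = I/(md), where I is about the pivot and d = 0.1700 m.
I_cm = (2/3)mR² = 0.1376 kg·m², so I = I_cm + md² = 0.1376 + 0.2063 = 0.3439 kg·m².
L_eq = 0.3439/(7.14 × 0.1700) = 0.283 m.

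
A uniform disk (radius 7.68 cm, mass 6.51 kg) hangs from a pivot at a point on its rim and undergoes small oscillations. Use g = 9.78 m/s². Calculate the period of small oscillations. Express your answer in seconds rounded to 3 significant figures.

0.682 s

I_cm = ½mr² = 0.01920 kg·m². The pivot is at distance d = 0.0768 m from the centre of mass.
By the parallel-axis theorem, I = I_cm + md² = 0.01920 + 0.03840 = 0.05760 kg·m².
T = 2π√(I/(mgd)) = 2π√(0.05760/(6.51 × 9.78 × 0.0768)) = 0.682 s.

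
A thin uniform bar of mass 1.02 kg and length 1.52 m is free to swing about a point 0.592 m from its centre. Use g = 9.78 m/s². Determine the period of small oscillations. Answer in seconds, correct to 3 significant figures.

1.92 s

For a physical pendulum T = 2π√(I/(mgd)), with d = 0.5920 m from pivot to centre of mass.
I_cm = mL²/12 = 1.02 × 1.52²/12 = 0.1964 kg·m²; I = I_cm + md² = 0.1964 + 1.02 × 0.5920² = 0.5539 kg·m².
T = 2π√(0.5539/(1.02 × 9.78 × 0.5920)) = 1.92 s.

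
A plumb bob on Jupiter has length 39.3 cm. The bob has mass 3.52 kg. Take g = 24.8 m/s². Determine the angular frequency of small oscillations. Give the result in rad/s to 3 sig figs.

ω = √(g/L) = √(24.8/0.393) = 7.94 rad/s.

7.94 rad/s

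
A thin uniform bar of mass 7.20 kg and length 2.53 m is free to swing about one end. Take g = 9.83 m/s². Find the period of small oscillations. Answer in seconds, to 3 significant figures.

For a physical pendulum T = 2π√(I/(mgd)), with d = 1.265 m from pivot to centre of mass.
I_cm = mL²/12 = 7.20 × 2.53²/12 = 3.841 kg·m²; I = I_cm + md² = 3.841 + 7.20 × 1.265² = 15.36 kg·m².
T = 2π√(15.36/(7.20 × 9.83 × 1.265)) = 2.60 s.

2.60 s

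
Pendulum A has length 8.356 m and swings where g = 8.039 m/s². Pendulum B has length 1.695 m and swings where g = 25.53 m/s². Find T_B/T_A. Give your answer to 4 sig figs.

T = 2π√(L/g), so T_B/T_A = √((L_B/g_B)/(L_A/g_A)) = √((1.695/25.53)/(8.356/8.039)) = 0.2527.

0.2527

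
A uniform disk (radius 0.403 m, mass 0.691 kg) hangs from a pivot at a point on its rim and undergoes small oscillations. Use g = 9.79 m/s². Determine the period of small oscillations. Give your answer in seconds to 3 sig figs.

1.56 s

I_cm = ½mr² = 0.05611 kg·m². The pivot is at distance d = 0.403 m from the centre of mass.
By the parallel-axis theorem, I = I_cm + md² = 0.05611 + 0.1122 = 0.1683 kg·m².
T = 2π√(I/(mgd)) = 2π√(0.1683/(0.691 × 9.79 × 0.403)) = 1.56 s.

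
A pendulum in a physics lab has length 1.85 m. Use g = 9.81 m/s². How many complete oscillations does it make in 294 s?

T = 2π√(L/g) = 2π√(1.85/9.81) = 2.729 s.
Number of complete oscillations = ⌊294/2.729⌋ = ⌊107.7⌋ = 107.

107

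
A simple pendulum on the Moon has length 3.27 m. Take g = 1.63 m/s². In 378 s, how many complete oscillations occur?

42

T = 2π√(L/g) = 2π√(3.27/1.63) = 8.899 s.
Number of complete oscillations = ⌊378/8.899⌋ = ⌊42.47⌋ = 42.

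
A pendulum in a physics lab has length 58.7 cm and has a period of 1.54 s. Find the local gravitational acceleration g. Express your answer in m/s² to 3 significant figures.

9.77 m/s²

From T = 2π√(L/g), g = 4π²L/T² = 4π² × 0.587/1.540² = 9.77 m/s².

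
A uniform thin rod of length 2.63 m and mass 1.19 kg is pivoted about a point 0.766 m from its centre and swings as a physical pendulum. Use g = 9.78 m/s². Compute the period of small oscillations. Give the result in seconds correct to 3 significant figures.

For a physical pendulum T = 2π√(I/(mgd)), with d = 0.7660 m from pivot to centre of mass.
I_cm = mL²/12 = 1.19 × 2.63²/12 = 0.6859 kg·m²; I = I_cm + md² = 0.6859 + 1.19 × 0.7660² = 1.384 kg·m².
T = 2π√(1.384/(1.19 × 9.78 × 0.7660)) = 2.48 s.

2.48 s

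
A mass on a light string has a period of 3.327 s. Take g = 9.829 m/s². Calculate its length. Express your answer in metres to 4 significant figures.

From T = 2π√(L/g), L = gT²/(4π²) = 9.829 × 3.3270²/(4π²) = 2.756 m.

2.756 m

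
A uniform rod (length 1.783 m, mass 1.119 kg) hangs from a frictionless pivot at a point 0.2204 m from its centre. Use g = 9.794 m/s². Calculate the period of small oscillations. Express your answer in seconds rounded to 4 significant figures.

2.394 s

For a physical pendulum T = 2π√(I/(mgd)), with d = 0.22040 m from pivot to centre of mass.
I_cm = mL²/12 = 1.119 × 1.783²/12 = 0.29645 kg·m²; I = I_cm + md² = 0.29645 + 1.119 × 0.22040² = 0.35081 kg·m².
T = 2π√(0.35081/(1.119 × 9.794 × 0.22040)) = 2.394 s.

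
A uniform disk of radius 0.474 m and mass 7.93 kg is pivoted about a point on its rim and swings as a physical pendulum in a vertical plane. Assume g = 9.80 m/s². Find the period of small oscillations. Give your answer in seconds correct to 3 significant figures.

I_cm = ½mr² = 0.8908 kg·m². The pivot is at distance d = 0.474 m from the centre of mass.
By the parallel-axis theorem, I = I_cm + md² = 0.8908 + 1.782 = 2.673 kg·m².
T = 2π√(I/(mgd)) = 2π√(2.673/(7.93 × 9.80 × 0.474)) = 1.69 s.

1.69 s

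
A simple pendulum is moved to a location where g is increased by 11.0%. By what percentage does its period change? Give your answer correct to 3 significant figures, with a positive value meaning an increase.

T ∝ 1/√g, so T'/T = 1/√(1.110) = 0.9492.
Percentage change in T = (0.9492 − 1) × 100% = -5.08%.

-5.08%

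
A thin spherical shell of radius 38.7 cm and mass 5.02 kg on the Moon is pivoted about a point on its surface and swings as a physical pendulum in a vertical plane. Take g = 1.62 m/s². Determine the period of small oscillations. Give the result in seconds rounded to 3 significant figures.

I_cm = (2/3)mr² = 0.5012 kg·m². The pivot is at distance d = 0.387 m from the centre of mass.
By the parallel-axis theorem, I = I_cm + md² = 0.5012 + 0.7518 = 1.253 kg·m².
T = 2π√(I/(mgd)) = 2π√(1.253/(5.02 × 1.62 × 0.387)) = 3.96 s.

3.96 s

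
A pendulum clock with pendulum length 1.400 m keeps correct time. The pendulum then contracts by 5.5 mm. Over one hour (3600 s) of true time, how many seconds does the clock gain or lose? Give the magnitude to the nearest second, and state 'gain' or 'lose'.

T ∝ √L, so T'/T = √(1.39450/1.400) = 0.998034.
In 3600 s of true time the clock registers 3600/0.998034 = 3607.1 s, so it gains 7 s.

gain 7 s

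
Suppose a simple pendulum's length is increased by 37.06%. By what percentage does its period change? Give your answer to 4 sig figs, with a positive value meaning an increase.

T ∝ √L, so T'/T = √(1.3706) = 1.1707.
Percentage change in T = (1.1707 − 1) × 100% = 17.07%.

17.07%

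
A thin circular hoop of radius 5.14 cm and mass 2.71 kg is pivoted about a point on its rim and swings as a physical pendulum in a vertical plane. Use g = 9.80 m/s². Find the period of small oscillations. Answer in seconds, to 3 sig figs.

I_cm = mr² = 0.007160 kg·m². The pivot is at distance d = 0.0514 m from the centre of mass.
By the parallel-axis theorem, I = I_cm + md² = 0.007160 + 0.007160 = 0.01432 kg·m².
T = 2π√(I/(mgd)) = 2π√(0.01432/(2.71 × 9.80 × 0.0514)) = 0.644 s.

0.644 s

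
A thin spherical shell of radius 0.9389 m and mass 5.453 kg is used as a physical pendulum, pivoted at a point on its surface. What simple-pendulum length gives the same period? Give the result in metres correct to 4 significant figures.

The equivalent simple-pendulum length is L_eq = I/(md), where I is about the pivot and d = 0.93890 m.
I_cm = (2/3)mR² = 3.2047 kg·m², so I = I_cm + md² = 3.2047 + 4.8070 = 8.0117 kg·m².
L_eq = 8.0117/(5.453 × 0.93890) = 1.565 m.

1.565 m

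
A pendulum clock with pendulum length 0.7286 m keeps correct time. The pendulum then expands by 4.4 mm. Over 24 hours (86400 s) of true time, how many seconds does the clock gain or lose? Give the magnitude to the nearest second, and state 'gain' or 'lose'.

lose 260 s

T ∝ √L, so T'/T = √(0.73300/0.7286) = 1.00301.
In 86400 s of true time the clock registers 86400/1.00301 = 86140.3 s, so it loses 260 s.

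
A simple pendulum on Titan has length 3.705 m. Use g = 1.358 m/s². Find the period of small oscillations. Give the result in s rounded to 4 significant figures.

T = 2π√(L/g) = 2π√(3.705/1.358) = 2π × 1.6517 = 10.38 s.

10.38 s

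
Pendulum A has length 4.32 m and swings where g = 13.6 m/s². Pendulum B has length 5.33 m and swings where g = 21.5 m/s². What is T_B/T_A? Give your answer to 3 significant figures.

0.883

T = 2π√(L/g), so T_B/T_A = √((L_B/g_B)/(L_A/g_A)) = √((5.33/21.5)/(4.32/13.6)) = 0.883.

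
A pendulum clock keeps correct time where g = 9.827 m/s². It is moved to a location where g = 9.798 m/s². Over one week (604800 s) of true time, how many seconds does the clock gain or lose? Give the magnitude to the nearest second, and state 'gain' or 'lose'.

The clock's period scales as T ∝ 1/√g, so T'/T = √(9.827/9.798) = 1.00148.
In 604800 s of true time the clock registers 604800/1.00148 = 603906.9 s, so it loses 893 s.

lose 893 s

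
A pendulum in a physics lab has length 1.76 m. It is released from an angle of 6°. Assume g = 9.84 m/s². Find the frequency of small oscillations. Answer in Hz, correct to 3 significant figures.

T = 2π√(L/g) = 2π√(1.76/9.84) = 2.657 s, so f = 1/T = 0.376 Hz.

0.376 Hz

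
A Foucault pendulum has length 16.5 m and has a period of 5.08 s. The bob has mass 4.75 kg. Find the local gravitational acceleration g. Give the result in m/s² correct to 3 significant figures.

From T = 2π√(L/g), g = 4π²L/T² = 4π² × 16.5/5.080² = 25.2 m/s².

25.2 m/s²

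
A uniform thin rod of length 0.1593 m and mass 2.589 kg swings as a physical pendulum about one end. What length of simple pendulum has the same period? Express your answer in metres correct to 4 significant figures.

The equivalent simple-pendulum length is L_eq = I/(md), where I is about the pivot and d = 0.079650 m.
I_cm = (1/12)mL² = 0.0054750 kg·m², so I = I_cm + md² = 0.0054750 + 0.016425 = 0.021900 kg·m².
L_eq = 0.021900/(2.589 × 0.079650) = 0.1062 m.

0.1062 m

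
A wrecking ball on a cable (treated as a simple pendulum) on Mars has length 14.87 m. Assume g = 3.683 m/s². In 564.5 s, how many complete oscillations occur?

T = 2π√(L/g) = 2π√(14.87/3.683) = 12.625 s.
Number of complete oscillations = ⌊564.5/12.625⌋ = ⌊44.713⌋ = 44.

44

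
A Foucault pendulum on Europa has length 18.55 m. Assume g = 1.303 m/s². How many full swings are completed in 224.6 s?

T = 2π√(L/g) = 2π√(18.55/1.303) = 23.707 s.
Number of complete oscillations = ⌊224.6/23.707⌋ = ⌊9.4739⌋ = 9.

9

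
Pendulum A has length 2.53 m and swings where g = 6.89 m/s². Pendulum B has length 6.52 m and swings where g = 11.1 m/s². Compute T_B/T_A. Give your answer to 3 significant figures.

1.26

T = 2π√(L/g), so T_B/T_A = √((L_B/g_B)/(L_A/g_A)) = √((6.52/11.1)/(2.53/6.89)) = 1.26.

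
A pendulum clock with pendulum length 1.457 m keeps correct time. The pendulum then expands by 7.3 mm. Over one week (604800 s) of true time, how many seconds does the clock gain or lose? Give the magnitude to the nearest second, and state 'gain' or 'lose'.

lose 1509 s

T ∝ √L, so T'/T = √(1.46430/1.457) = 1.00250.
In 604800 s of true time the clock registers 604800/1.00250 = 603290.6 s, so it loses 1509 s.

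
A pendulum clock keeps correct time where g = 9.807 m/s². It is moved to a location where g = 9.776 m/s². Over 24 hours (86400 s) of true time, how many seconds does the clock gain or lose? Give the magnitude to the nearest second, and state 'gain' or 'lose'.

The clock's period scales as T ∝ 1/√g, so T'/T = √(9.807/9.776) = 1.00158.
In 86400 s of true time the clock registers 86400/1.00158 = 86263.3 s, so it loses 137 s.

lose 137 s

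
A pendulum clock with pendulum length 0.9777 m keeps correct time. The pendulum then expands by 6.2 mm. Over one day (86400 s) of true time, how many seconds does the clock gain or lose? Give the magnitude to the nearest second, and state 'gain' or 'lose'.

lose 273 s

T ∝ √L, so T'/T = √(0.98390/0.9777) = 1.00317.
In 86400 s of true time the clock registers 86400/1.00317 = 86127.3 s, so it loses 273 s.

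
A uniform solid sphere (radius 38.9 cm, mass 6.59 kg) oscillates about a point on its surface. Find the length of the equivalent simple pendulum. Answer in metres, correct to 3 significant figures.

0.545 m

The equivalent simple-pendulum length is L_eq = I/(md), where I is about the pivot and d = 0.3890 m.
I_cm = (2/5)mR² = 0.3989 kg·m², so I = I_cm + md² = 0.3989 + 0.9972 = 1.396 kg·m².
L_eq = 1.396/(6.59 × 0.3890) = 0.545 m.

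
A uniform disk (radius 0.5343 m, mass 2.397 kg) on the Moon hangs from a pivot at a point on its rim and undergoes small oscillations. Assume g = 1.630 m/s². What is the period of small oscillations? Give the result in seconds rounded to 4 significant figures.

4.406 s

I_cm = ½mr² = 0.34214 kg·m². The pivot is at distance d = 0.5343 m from the centre of mass.
By the parallel-axis theorem, I = I_cm + md² = 0.34214 + 0.68429 = 1.0264 kg·m².
T = 2π√(I/(mgd)) = 2π√(1.0264/(2.397 × 1.630 × 0.5343)) = 4.406 s.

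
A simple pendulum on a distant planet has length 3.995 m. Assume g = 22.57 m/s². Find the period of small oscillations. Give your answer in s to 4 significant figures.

2.643 s

T = 2π√(L/g) = 2π√(3.995/22.57) = 2π × 0.42072 = 2.643 s.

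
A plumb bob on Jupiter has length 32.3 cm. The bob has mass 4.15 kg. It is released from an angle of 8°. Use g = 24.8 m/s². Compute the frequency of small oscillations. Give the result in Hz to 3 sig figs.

T = 2π√(L/g) = 2π√(0.323/24.8) = 0.7171 s, so f = 1/T = 1.39 Hz.

1.39 Hz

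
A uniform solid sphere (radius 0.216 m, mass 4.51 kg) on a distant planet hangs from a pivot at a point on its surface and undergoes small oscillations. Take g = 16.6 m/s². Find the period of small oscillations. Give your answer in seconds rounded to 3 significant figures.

0.848 s

I_cm = (2/5)mr² = 0.08417 kg·m². The pivot is at distance d = 0.216 m from the centre of mass.
By the parallel-axis theorem, I = I_cm + md² = 0.08417 + 0.2104 = 0.2946 kg·m².
T = 2π√(I/(mgd)) = 2π√(0.2946/(4.51 × 16.6 × 0.216)) = 0.848 s.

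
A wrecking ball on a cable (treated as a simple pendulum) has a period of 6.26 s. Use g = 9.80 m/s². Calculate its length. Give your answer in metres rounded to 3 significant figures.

9.73 m

From T = 2π√(L/g), L = gT²/(4π²) = 9.80 × 6.260²/(4π²) = 9.73 m.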